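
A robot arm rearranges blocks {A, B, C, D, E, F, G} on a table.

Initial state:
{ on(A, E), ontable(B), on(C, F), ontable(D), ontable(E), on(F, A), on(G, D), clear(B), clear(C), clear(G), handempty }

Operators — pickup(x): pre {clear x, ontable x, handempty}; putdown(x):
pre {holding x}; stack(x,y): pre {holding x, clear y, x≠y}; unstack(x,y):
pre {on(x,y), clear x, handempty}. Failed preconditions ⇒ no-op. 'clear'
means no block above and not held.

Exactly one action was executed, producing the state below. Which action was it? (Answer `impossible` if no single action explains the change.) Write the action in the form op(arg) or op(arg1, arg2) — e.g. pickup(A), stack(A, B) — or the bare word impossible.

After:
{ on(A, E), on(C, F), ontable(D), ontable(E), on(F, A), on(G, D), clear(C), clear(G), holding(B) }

pickup(B)

target: towers=[D/G; E/A/F/C] holding=B
         pickup(B) → towers=[D/G; E/A/F/C] holding=B  ← match
     unstack(G, D) → towers=[B; D; E/A/F/C] holding=G
     unstack(C, F) → towers=[B; D/G; E/A/F] holding=C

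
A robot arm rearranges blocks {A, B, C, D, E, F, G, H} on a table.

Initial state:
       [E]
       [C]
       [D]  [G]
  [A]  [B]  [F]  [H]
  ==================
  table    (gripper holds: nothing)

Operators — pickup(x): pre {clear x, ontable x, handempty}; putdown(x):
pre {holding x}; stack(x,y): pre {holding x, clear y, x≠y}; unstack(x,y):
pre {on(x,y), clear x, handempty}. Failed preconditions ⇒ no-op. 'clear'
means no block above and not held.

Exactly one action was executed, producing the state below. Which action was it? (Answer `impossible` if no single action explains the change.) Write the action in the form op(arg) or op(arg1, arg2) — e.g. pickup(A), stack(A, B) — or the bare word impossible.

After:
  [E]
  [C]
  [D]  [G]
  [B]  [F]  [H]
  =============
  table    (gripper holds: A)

target: towers=[B/D/C/E; F/G; H] holding=A
     unstack(G, F) → towers=[A; B/D/C/E; F; H] holding=G
         pickup(A) → towers=[B/D/C/E; F/G; H] holding=A  ← match
     unstack(E, C) → towers=[A; B/D/C; F/G; H] holding=E
         pickup(H) → towers=[A; B/D/C/E; F/G] holding=H

pickup(A)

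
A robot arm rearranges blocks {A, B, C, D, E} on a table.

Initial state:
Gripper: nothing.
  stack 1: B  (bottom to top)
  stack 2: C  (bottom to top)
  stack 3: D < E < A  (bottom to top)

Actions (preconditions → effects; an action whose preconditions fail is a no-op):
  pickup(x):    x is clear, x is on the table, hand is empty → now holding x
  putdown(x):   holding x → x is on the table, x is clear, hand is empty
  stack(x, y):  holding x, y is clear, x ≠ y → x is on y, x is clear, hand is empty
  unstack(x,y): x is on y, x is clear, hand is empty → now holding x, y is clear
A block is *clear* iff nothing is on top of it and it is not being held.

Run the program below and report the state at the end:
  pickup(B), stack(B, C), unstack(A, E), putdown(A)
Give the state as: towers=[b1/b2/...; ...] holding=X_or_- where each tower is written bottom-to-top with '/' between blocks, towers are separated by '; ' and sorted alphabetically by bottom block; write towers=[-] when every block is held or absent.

towers=[A; C/B; D/E] holding=-

step 1 (pickup(B)): towers=[C; D/E/A] holding=B
step 2 (stack(B, C)): towers=[C/B; D/E/A] holding=-
step 3 (unstack(A, E)): towers=[C/B; D/E] holding=A
step 4 (putdown(A)): towers=[A; C/B; D/E] holding=-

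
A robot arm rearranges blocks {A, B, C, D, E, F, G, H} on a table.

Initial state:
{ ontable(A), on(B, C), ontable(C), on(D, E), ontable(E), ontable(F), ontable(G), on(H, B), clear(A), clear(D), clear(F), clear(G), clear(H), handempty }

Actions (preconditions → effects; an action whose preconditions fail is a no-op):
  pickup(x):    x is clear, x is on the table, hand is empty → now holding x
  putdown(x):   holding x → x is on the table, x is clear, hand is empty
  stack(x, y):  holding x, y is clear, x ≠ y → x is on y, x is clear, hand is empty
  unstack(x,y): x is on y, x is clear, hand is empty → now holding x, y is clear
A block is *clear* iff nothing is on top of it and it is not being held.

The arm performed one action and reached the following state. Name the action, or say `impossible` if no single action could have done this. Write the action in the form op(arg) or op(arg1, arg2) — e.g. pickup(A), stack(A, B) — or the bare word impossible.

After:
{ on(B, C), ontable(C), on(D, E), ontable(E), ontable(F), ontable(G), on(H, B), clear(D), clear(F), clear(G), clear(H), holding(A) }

pickup(A)

target: towers=[C/B/H; E/D; F; G] holding=A
         pickup(G) → towers=[A; C/B/H; E/D; F] holding=G
         pickup(A) → towers=[C/B/H; E/D; F; G] holding=A  ← match
     unstack(H, B) → towers=[A; C/B; E/D; F; G] holding=H
         pickup(F) → towers=[A; C/B/H; E/D; G] holding=F
     unstack(D, E) → towers=[A; C/B/H; E; F; G] holding=D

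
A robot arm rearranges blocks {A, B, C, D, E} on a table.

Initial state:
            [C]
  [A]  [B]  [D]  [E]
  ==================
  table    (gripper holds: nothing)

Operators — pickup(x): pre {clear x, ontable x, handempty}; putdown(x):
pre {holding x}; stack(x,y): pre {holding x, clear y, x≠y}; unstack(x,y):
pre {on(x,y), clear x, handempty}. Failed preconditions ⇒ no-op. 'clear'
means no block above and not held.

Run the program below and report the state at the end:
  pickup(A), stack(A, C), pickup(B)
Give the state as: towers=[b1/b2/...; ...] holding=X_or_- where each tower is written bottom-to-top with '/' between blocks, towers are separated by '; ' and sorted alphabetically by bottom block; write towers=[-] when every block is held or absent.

towers=[D/C/A; E] holding=B

step 1 (pickup(A)): towers=[B; D/C; E] holding=A
step 2 (stack(A, C)): towers=[B; D/C/A; E] holding=-
step 3 (pickup(B)): towers=[D/C/A; E] holding=B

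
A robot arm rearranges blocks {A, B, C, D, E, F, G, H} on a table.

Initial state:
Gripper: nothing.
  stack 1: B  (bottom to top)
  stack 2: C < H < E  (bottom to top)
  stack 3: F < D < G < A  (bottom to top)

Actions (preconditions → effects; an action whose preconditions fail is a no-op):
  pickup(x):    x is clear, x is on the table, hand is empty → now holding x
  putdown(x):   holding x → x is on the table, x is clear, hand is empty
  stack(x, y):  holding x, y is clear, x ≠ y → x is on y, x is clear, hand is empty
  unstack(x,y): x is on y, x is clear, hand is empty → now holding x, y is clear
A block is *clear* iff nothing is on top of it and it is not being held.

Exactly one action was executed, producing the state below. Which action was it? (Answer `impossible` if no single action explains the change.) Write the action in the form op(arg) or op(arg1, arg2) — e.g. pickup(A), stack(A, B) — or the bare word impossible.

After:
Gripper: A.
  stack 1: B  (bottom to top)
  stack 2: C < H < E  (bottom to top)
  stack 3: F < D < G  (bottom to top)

unstack(A, G)

target: towers=[B; C/H/E; F/D/G] holding=A
     unstack(A, G) → towers=[B; C/H/E; F/D/G] holding=A  ← match
     unstack(E, H) → towers=[B; C/H; F/D/G/A] holding=E
         pickup(B) → towers=[C/H/E; F/D/G/A] holding=B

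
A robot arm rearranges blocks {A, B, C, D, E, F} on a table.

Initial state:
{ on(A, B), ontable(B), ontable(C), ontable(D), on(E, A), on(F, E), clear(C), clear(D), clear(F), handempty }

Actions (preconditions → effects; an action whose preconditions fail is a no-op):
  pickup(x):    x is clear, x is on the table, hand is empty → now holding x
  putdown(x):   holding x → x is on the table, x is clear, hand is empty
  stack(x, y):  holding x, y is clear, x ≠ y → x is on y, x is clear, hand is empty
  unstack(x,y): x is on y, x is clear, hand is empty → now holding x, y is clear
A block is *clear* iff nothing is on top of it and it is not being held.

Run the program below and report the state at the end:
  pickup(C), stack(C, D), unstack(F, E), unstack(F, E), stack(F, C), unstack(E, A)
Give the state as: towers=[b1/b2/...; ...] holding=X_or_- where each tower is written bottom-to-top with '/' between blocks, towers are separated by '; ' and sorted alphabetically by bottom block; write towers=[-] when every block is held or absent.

step 1 (pickup(C)): towers=[B/A/E/F; D] holding=C
step 2 (stack(C, D)): towers=[B/A/E/F; D/C] holding=-
step 3 (unstack(F, E)): towers=[B/A/E; D/C] holding=F
step 4 (unstack(F, E)) [no-op]: towers=[B/A/E; D/C] holding=F
step 5 (stack(F, C)): towers=[B/A/E; D/C/F] holding=-
step 6 (unstack(E, A)): towers=[B/A; D/C/F] holding=E

towers=[B/A; D/C/F] holding=E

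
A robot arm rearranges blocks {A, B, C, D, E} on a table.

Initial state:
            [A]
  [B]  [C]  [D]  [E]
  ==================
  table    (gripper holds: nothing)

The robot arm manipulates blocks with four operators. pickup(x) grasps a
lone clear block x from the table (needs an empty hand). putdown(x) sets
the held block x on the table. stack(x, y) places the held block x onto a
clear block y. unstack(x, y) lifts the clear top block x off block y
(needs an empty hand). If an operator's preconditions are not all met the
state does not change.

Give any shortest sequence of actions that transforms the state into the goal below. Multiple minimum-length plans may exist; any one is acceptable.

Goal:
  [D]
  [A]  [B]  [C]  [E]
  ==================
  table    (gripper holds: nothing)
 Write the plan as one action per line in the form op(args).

unstack(A, D)
putdown(A)
pickup(D)
stack(D, A)

step 1 (unstack(A, D)): towers=[B; C; D; E] holding=A
step 2 (putdown(A)): towers=[A; B; C; D; E] holding=-
step 3 (pickup(D)): towers=[A; B; C; E] holding=D
step 4 (stack(D, A)): towers=[A/D; B; C; E] holding=-
goal check: towers=[A/D; B; C; E] holding=- — reached (length 4, optimal by BFS)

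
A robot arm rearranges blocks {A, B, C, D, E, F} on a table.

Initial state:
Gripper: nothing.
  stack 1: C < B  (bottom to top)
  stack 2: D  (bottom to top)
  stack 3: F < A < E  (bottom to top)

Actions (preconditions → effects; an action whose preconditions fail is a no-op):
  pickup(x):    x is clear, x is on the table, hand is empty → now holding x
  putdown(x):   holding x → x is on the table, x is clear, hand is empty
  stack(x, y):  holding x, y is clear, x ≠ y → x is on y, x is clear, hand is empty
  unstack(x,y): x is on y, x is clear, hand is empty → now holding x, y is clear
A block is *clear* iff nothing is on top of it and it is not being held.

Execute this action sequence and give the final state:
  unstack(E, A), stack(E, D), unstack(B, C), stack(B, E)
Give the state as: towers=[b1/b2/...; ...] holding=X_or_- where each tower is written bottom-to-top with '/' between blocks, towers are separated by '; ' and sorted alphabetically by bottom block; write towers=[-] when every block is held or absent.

towers=[C; D/E/B; F/A] holding=-

step 1 (unstack(E, A)): towers=[C/B; D; F/A] holding=E
step 2 (stack(E, D)): towers=[C/B; D/E; F/A] holding=-
step 3 (unstack(B, C)): towers=[C; D/E; F/A] holding=B
step 4 (stack(B, E)): towers=[C; D/E/B; F/A] holding=-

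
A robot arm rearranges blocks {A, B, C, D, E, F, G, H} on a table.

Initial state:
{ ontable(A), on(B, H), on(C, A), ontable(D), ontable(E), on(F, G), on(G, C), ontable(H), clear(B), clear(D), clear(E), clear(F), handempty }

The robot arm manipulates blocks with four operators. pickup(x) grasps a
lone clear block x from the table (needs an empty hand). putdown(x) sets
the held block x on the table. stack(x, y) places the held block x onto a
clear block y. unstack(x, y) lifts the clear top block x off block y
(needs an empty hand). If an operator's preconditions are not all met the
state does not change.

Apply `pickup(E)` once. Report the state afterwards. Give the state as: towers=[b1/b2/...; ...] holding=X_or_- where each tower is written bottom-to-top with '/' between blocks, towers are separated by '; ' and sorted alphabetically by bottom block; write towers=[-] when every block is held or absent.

towers=[A/C/G/F; D; H/B] holding=E

before: towers=[A/C/G/F; D; E; H/B] holding=-
pre[pickup(E)]: clear(E) ok, ontable(E) ok, handempty ok
all met → apply pickup(E)
after:  towers=[A/C/G/F; D; H/B] holding=E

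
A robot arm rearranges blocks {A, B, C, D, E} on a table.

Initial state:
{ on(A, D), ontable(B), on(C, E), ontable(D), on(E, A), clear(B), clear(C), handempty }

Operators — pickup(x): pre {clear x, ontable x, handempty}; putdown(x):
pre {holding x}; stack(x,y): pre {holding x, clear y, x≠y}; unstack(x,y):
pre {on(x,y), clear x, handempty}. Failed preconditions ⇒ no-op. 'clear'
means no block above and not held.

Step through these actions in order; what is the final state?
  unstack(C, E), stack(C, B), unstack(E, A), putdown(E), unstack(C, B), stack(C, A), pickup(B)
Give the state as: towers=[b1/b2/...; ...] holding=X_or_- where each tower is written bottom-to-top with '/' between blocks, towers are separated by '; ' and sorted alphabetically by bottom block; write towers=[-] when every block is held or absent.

step 1 (unstack(C, E)): towers=[B; D/A/E] holding=C
step 2 (stack(C, B)): towers=[B/C; D/A/E] holding=-
step 3 (unstack(E, A)): towers=[B/C; D/A] holding=E
step 4 (putdown(E)): towers=[B/C; D/A; E] holding=-
step 5 (unstack(C, B)): towers=[B; D/A; E] holding=C
step 6 (stack(C, A)): towers=[B; D/A/C; E] holding=-
step 7 (pickup(B)): towers=[D/A/C; E] holding=B

towers=[D/A/C; E] holding=B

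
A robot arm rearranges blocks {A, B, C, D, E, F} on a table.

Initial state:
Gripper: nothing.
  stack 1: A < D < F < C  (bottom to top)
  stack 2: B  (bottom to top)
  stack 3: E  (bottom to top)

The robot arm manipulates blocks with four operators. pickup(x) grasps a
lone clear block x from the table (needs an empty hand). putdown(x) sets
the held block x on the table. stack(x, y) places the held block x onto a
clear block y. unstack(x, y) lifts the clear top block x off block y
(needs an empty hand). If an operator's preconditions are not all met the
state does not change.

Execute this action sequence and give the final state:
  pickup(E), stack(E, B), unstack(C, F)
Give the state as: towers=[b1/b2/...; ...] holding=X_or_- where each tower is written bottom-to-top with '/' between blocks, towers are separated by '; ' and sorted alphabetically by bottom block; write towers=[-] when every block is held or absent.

towers=[A/D/F; B/E] holding=C

step 1 (pickup(E)): towers=[A/D/F/C; B] holding=E
step 2 (stack(E, B)): towers=[A/D/F/C; B/E] holding=-
step 3 (unstack(C, F)): towers=[A/D/F; B/E] holding=C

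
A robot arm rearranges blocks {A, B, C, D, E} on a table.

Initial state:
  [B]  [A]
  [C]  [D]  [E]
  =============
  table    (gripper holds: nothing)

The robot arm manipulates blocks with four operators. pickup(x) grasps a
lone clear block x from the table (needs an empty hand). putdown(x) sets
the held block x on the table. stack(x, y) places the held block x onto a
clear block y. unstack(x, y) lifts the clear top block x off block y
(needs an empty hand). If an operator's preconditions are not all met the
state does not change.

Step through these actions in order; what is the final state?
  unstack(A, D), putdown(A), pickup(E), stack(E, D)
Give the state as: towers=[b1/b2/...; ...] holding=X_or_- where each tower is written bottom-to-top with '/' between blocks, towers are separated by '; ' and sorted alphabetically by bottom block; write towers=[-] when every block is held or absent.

towers=[A; C/B; D/E] holding=-

step 1 (unstack(A, D)): towers=[C/B; D; E] holding=A
step 2 (putdown(A)): towers=[A; C/B; D; E] holding=-
step 3 (pickup(E)): towers=[A; C/B; D] holding=E
step 4 (stack(E, D)): towers=[A; C/B; D/E] holding=-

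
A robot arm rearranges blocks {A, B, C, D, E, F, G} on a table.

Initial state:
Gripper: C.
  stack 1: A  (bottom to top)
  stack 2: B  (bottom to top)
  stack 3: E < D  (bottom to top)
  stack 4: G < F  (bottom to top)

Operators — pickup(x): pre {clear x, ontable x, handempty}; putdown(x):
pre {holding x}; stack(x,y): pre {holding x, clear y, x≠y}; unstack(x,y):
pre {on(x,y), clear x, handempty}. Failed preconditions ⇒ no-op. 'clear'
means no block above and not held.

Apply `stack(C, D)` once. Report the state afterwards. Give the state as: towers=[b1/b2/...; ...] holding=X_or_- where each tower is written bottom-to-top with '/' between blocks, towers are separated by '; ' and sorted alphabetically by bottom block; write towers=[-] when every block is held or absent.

before: towers=[A; B; E/D; G/F] holding=C
pre[stack(C, D)]: holding(C) ✓, clear(D) ✓, C≠D ✓
all met → apply stack(C, D)
after:  towers=[A; B; E/D/C; G/F] holding=-

towers=[A; B; E/D/C; G/F] holding=-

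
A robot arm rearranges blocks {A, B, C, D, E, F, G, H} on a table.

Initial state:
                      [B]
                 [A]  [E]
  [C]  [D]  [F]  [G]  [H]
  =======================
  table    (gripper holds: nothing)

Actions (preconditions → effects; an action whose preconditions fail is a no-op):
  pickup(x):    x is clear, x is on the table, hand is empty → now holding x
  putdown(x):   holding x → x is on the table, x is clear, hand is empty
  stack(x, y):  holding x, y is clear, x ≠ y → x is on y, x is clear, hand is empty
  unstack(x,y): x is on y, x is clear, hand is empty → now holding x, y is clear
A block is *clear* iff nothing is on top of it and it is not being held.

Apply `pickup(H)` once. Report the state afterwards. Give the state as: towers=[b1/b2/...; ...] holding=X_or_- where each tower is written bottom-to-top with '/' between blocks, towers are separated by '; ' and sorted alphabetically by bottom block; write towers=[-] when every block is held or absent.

before: towers=[C; D; F; G/A; H/E/B] holding=-
pre[pickup(H)]: clear(H) ✗, ontable(H) ✓, handempty ✓
clear(H) unmet → pickup(H) is a no-op
after:  towers=[C; D; F; G/A; H/E/B] holding=-

towers=[C; D; F; G/A; H/E/B] holding=-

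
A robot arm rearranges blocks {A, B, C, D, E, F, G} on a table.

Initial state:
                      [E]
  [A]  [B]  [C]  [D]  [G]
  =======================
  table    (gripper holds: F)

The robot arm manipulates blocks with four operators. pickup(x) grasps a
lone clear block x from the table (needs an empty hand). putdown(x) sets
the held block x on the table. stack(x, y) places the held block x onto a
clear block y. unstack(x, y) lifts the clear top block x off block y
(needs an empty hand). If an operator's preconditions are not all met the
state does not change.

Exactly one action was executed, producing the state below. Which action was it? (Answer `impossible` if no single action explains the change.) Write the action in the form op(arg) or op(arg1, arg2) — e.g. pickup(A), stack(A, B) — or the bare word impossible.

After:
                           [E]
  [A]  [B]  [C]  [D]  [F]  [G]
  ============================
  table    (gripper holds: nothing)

target: towers=[A; B; C; D; F; G/E] holding=-
        putdown(F) → towers=[A; B; C; D; F; G/E] holding=-  ← match
       stack(F, B) → towers=[A; B/F; C; D; G/E] holding=-
       stack(F, D) → towers=[A; B; C; D/F; G/E] holding=-
       stack(F, A) → towers=[A/F; B; C; D; G/E] holding=-
       stack(F, E) → towers=[A; B; C; D; G/E/F] holding=-
       stack(F, C) → towers=[A; B; C/F; D; G/E] holding=-

putdown(F)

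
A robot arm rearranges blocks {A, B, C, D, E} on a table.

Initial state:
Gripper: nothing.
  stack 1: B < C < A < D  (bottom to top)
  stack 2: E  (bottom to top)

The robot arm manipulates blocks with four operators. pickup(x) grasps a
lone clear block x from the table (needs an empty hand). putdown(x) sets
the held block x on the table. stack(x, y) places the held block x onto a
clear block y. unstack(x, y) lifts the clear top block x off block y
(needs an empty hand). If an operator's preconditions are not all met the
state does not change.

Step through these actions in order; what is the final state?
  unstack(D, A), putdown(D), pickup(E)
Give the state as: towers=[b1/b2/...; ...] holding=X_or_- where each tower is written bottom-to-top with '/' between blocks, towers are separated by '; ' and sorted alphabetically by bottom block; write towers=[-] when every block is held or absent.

towers=[B/C/A; D] holding=E

step 1 (unstack(D, A)): towers=[B/C/A; E] holding=D
step 2 (putdown(D)): towers=[B/C/A; D; E] holding=-
step 3 (pickup(E)): towers=[B/C/A; D] holding=E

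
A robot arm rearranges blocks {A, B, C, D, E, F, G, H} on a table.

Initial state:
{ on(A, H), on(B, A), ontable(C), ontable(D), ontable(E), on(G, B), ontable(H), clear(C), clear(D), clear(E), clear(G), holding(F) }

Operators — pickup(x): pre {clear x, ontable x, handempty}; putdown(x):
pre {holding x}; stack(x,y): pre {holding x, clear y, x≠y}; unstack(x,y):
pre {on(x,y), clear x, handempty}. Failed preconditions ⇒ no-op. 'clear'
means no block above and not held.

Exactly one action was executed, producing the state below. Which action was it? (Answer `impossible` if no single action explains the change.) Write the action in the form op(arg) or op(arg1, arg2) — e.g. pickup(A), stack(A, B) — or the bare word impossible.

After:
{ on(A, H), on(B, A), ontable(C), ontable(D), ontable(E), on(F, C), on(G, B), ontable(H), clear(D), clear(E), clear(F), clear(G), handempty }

target: towers=[C/F; D; E; H/A/B/G] holding=-
        putdown(F) → towers=[C; D; E; F; H/A/B/G] holding=-
       stack(F, G) → towers=[C; D; E; H/A/B/G/F] holding=-
       stack(F, E) → towers=[C; D; E/F; H/A/B/G] holding=-
       stack(F, D) → towers=[C; D/F; E; H/A/B/G] holding=-
       stack(F, C) → towers=[C/F; D; E; H/A/B/G] holding=-  ← match

stack(F, C)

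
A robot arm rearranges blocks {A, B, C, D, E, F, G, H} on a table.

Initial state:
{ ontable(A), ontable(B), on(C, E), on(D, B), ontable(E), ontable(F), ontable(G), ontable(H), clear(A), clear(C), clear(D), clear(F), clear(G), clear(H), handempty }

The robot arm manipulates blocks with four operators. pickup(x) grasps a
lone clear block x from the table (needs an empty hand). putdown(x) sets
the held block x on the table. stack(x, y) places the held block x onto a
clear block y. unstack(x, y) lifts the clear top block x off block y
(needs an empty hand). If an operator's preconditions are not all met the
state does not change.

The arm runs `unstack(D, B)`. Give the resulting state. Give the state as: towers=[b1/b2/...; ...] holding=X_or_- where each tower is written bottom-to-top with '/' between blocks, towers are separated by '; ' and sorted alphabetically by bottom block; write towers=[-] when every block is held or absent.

before: towers=[A; B/D; E/C; F; G; H] holding=-
pre[unstack(D, B)]: on(D,B) ✓, clear(D) ✓, handempty ✓
all met → apply unstack(D, B)
after:  towers=[A; B; E/C; F; G; H] holding=D

towers=[A; B; E/C; F; G; H] holding=D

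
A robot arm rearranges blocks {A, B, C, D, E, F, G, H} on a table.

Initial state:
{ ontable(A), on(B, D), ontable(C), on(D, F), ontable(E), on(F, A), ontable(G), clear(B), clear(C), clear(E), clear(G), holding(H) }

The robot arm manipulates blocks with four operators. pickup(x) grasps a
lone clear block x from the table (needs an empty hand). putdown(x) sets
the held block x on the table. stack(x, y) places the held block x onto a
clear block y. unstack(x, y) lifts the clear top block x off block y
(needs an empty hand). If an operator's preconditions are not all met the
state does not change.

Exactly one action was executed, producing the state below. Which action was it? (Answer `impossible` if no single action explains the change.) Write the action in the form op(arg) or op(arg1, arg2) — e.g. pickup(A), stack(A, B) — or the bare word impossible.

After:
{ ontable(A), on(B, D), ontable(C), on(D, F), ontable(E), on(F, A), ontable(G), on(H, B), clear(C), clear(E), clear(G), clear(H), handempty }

stack(H, B)

target: towers=[A/F/D/B/H; C; E; G] holding=-
        putdown(H) → towers=[A/F/D/B; C; E; G; H] holding=-
       stack(H, G) → towers=[A/F/D/B; C; E; G/H] holding=-
       stack(H, E) → towers=[A/F/D/B; C; E/H; G] holding=-
       stack(H, B) → towers=[A/F/D/B/H; C; E; G] holding=-  ← match
       stack(H, C) → towers=[A/F/D/B; C/H; E; G] holding=-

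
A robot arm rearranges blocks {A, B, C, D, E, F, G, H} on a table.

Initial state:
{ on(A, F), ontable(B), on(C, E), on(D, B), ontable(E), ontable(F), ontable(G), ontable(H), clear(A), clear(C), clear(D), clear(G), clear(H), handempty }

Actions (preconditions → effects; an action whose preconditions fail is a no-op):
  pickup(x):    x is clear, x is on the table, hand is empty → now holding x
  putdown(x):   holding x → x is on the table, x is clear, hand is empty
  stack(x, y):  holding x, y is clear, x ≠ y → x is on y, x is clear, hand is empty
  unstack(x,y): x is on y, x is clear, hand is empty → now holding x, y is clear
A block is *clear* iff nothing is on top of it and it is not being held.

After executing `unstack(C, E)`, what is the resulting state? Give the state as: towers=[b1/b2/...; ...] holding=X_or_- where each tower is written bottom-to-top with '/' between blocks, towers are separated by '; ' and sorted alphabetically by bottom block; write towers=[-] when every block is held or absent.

towers=[B/D; E; F/A; G; H] holding=C

before: towers=[B/D; E/C; F/A; G; H] holding=-
pre[unstack(C, E)]: on(C,E) ✓, clear(C) ✓, handempty ✓
all met → apply unstack(C, E)
after:  towers=[B/D; E; F/A; G; H] holding=C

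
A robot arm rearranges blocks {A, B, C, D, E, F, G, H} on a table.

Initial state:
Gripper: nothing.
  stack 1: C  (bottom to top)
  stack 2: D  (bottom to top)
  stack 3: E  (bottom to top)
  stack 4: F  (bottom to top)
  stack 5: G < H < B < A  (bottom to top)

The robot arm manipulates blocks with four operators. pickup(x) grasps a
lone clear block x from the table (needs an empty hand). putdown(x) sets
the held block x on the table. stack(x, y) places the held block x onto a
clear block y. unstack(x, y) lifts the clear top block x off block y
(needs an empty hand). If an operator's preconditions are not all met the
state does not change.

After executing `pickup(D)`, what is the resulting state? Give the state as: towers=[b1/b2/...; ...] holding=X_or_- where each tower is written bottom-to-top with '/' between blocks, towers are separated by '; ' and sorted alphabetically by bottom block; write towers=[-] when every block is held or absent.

towers=[C; E; F; G/H/B/A] holding=D

before: towers=[C; D; E; F; G/H/B/A] holding=-
pre[pickup(D)]: clear(D) yes, ontable(D) yes, handempty yes
all met → apply pickup(D)
after:  towers=[C; E; F; G/H/B/A] holding=D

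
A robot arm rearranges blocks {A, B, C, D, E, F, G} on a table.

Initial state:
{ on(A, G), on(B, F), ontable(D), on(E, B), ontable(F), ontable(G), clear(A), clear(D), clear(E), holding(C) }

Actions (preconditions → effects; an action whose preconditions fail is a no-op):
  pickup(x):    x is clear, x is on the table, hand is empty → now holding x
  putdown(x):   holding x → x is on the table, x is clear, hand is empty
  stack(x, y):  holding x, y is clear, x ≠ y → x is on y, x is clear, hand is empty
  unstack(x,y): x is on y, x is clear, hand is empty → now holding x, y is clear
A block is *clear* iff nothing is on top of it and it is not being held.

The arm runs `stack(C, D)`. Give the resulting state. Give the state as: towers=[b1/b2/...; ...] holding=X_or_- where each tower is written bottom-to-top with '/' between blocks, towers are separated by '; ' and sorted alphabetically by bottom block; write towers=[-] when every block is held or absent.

before: towers=[D; F/B/E; G/A] holding=C
pre[stack(C, D)]: holding(C) ✓, clear(D) ✓, C≠D ✓
all met → apply stack(C, D)
after:  towers=[D/C; F/B/E; G/A] holding=-

towers=[D/C; F/B/E; G/A] holding=-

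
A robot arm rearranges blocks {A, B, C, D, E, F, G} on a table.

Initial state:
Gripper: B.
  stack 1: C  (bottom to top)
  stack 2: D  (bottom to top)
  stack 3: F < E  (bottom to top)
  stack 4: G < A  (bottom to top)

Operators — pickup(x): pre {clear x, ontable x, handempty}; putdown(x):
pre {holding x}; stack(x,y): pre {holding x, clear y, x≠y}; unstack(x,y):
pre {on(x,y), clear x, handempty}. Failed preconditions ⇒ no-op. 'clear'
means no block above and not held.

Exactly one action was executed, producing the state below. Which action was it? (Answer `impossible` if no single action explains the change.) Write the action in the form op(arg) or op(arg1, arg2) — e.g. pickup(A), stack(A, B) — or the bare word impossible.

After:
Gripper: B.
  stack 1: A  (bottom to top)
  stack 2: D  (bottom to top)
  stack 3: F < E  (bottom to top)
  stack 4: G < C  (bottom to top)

target: towers=[A; D; F/E; G/C] holding=B
        putdown(B) → towers=[B; C; D; F/E; G/A] holding=-
       stack(B, D) → towers=[C; D/B; F/E; G/A] holding=-
       stack(B, A) → towers=[C; D; F/E; G/A/B] holding=-
       stack(B, E) → towers=[C; D; F/E/B; G/A] holding=-
       stack(B, C) → towers=[C/B; D; F/E; G/A] holding=-
none of the 5 applicable actions match → impossible

impossible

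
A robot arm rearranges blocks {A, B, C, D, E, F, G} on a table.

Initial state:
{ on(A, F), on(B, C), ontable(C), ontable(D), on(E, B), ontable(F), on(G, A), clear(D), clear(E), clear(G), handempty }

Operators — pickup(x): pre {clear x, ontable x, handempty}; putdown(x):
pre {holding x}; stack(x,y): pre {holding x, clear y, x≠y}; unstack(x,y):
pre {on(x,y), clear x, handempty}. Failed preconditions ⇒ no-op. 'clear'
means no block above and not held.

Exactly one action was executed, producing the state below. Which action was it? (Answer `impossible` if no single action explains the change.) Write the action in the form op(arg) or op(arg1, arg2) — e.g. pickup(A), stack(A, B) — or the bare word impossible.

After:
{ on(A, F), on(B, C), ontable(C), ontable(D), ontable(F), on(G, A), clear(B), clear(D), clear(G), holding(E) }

unstack(E, B)

target: towers=[C/B; D; F/A/G] holding=E
     unstack(G, A) → towers=[C/B/E; D; F/A] holding=G
         pickup(D) → towers=[C/B/E; F/A/G] holding=D
     unstack(E, B) → towers=[C/B; D; F/A/G] holding=E  ← match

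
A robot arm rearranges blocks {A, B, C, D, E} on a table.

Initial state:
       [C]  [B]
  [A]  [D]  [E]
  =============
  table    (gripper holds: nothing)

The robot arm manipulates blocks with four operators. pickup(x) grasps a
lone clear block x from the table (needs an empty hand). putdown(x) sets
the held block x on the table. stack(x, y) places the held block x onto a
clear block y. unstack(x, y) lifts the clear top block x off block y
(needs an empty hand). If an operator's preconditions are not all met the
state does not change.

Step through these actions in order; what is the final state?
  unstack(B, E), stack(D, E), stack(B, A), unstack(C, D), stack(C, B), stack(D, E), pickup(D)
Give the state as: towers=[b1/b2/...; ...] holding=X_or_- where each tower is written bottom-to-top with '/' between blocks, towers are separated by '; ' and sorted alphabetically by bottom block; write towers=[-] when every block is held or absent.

step 1 (unstack(B, E)): towers=[A; D/C; E] holding=B
step 2 (stack(D, E)) [no-op]: towers=[A; D/C; E] holding=B
step 3 (stack(B, A)): towers=[A/B; D/C; E] holding=-
step 4 (unstack(C, D)): towers=[A/B; D; E] holding=C
step 5 (stack(C, B)): towers=[A/B/C; D; E] holding=-
step 6 (stack(D, E)) [no-op]: towers=[A/B/C; D; E] holding=-
step 7 (pickup(D)): towers=[A/B/C; E] holding=D

towers=[A/B/C; E] holding=D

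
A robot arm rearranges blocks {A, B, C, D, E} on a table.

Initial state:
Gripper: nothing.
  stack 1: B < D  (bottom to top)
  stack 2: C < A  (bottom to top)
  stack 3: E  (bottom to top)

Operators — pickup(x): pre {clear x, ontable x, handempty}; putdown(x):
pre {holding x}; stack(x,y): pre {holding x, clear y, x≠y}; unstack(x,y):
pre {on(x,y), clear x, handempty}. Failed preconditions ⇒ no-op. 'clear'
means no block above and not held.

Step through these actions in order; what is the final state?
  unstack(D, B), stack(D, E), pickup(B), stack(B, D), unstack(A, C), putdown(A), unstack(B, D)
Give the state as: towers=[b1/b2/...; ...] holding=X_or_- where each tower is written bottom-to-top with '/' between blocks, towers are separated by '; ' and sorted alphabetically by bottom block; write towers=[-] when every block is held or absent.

step 1 (unstack(D, B)): towers=[B; C/A; E] holding=D
step 2 (stack(D, E)): towers=[B; C/A; E/D] holding=-
step 3 (pickup(B)): towers=[C/A; E/D] holding=B
step 4 (stack(B, D)): towers=[C/A; E/D/B] holding=-
step 5 (unstack(A, C)): towers=[C; E/D/B] holding=A
step 6 (putdown(A)): towers=[A; C; E/D/B] holding=-
step 7 (unstack(B, D)): towers=[A; C; E/D] holding=B

towers=[A; C; E/D] holding=B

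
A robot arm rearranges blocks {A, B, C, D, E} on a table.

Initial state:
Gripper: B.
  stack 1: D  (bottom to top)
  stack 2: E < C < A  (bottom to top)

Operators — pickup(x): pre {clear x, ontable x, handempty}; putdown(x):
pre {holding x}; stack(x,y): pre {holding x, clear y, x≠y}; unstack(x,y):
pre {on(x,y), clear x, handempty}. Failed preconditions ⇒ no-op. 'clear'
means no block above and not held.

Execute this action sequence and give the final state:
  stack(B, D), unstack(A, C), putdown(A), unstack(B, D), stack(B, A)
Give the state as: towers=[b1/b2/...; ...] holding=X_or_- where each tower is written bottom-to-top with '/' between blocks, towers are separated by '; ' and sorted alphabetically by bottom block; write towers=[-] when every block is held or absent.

towers=[A/B; D; E/C] holding=-

step 1 (stack(B, D)): towers=[D/B; E/C/A] holding=-
step 2 (unstack(A, C)): towers=[D/B; E/C] holding=A
step 3 (putdown(A)): towers=[A; D/B; E/C] holding=-
step 4 (unstack(B, D)): towers=[A; D; E/C] holding=B
step 5 (stack(B, A)): towers=[A/B; D; E/C] holding=-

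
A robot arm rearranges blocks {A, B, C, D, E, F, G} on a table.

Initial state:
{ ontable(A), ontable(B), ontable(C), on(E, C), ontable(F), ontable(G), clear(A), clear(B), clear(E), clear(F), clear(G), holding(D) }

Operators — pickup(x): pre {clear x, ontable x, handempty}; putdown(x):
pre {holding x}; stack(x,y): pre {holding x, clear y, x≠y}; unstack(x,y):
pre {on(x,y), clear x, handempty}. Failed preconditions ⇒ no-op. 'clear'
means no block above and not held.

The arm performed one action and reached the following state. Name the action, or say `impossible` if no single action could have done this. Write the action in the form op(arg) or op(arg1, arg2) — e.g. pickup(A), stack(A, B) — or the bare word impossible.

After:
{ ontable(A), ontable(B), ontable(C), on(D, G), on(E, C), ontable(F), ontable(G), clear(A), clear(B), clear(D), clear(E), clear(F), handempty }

stack(D, G)

target: towers=[A; B; C/E; F; G/D] holding=-
        putdown(D) → towers=[A; B; C/E; D; F; G] holding=-
       stack(D, B) → towers=[A; B/D; C/E; F; G] holding=-
       stack(D, F) → towers=[A; B; C/E; F/D; G] holding=-
       stack(D, G) → towers=[A; B; C/E; F; G/D] holding=-  ← match
       stack(D, A) → towers=[A/D; B; C/E; F; G] holding=-
       stack(D, E) → towers=[A; B; C/E/D; F; G] holding=-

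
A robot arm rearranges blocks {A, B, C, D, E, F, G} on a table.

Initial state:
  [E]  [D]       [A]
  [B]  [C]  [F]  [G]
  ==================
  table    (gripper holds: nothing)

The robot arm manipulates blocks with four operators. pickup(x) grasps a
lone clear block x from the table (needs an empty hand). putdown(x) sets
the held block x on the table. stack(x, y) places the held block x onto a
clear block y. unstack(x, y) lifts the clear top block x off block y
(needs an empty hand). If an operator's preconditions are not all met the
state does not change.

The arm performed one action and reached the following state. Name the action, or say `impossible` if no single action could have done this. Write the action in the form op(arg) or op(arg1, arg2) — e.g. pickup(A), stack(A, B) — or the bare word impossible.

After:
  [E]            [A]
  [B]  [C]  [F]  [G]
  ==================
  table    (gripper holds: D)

unstack(D, C)

target: towers=[B/E; C; F; G/A] holding=D
         pickup(F) → towers=[B/E; C/D; G/A] holding=F
     unstack(D, C) → towers=[B/E; C; F; G/A] holding=D  ← match
     unstack(A, G) → towers=[B/E; C/D; F; G] holding=A
     unstack(E, B) → towers=[B; C/D; F; G/A] holding=E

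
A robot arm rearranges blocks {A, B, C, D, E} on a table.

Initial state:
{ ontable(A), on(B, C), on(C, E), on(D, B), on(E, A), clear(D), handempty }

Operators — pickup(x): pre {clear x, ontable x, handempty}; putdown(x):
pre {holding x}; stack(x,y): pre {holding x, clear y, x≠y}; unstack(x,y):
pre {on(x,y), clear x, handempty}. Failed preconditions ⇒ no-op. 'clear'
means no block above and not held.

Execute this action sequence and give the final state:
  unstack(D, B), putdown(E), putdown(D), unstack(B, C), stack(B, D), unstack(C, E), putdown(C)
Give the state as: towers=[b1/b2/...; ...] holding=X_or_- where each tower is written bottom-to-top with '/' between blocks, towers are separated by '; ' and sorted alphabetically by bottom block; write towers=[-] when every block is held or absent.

step 1 (unstack(D, B)): towers=[A/E/C/B] holding=D
step 2 (putdown(E)) [no-op]: towers=[A/E/C/B] holding=D
step 3 (putdown(D)): towers=[A/E/C/B; D] holding=-
step 4 (unstack(B, C)): towers=[A/E/C; D] holding=B
step 5 (stack(B, D)): towers=[A/E/C; D/B] holding=-
step 6 (unstack(C, E)): towers=[A/E; D/B] holding=C
step 7 (putdown(C)): towers=[A/E; C; D/B] holding=-

towers=[A/E; C; D/B] holding=-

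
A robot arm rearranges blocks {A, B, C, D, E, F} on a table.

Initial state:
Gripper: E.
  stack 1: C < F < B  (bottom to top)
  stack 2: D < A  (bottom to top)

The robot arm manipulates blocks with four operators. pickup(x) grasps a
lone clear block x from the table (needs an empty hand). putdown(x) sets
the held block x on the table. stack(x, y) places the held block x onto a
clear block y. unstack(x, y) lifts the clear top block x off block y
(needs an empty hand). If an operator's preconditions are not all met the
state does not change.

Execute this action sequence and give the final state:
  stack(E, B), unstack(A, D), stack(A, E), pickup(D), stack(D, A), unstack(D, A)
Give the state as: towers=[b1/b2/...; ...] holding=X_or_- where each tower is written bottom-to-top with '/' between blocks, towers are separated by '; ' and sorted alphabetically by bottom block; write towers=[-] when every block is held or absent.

step 1 (stack(E, B)): towers=[C/F/B/E; D/A] holding=-
step 2 (unstack(A, D)): towers=[C/F/B/E; D] holding=A
step 3 (stack(A, E)): towers=[C/F/B/E/A; D] holding=-
step 4 (pickup(D)): towers=[C/F/B/E/A] holding=D
step 5 (stack(D, A)): towers=[C/F/B/E/A/D] holding=-
step 6 (unstack(D, A)): towers=[C/F/B/E/A] holding=D

towers=[C/F/B/E/A] holding=D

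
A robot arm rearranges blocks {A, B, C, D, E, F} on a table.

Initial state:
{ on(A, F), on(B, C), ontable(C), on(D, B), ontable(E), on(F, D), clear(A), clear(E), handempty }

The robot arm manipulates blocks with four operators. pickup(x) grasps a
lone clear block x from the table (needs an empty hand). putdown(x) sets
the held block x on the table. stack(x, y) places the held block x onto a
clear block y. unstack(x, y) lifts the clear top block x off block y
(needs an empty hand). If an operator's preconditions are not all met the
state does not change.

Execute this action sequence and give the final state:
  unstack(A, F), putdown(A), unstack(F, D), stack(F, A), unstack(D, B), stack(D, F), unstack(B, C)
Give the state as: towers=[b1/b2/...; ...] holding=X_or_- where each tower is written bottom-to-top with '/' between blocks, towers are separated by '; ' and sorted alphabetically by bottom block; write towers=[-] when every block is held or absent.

step 1 (unstack(A, F)): towers=[C/B/D/F; E] holding=A
step 2 (putdown(A)): towers=[A; C/B/D/F; E] holding=-
step 3 (unstack(F, D)): towers=[A; C/B/D; E] holding=F
step 4 (stack(F, A)): towers=[A/F; C/B/D; E] holding=-
step 5 (unstack(D, B)): towers=[A/F; C/B; E] holding=D
step 6 (stack(D, F)): towers=[A/F/D; C/B; E] holding=-
step 7 (unstack(B, C)): towers=[A/F/D; C; E] holding=B

towers=[A/F/D; C; E] holding=B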